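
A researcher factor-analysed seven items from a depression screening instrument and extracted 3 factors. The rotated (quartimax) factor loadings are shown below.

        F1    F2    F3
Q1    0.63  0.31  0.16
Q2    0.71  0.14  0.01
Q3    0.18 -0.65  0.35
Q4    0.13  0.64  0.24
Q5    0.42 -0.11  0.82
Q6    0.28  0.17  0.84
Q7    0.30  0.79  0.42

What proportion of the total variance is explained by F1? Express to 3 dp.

SS loadings for F1 = 0.63² + 0.71² + 0.18² + 0.13² + 0.42² + 0.28² + 0.30² = 1.2951
Proportion of variance = 1.2951 / 7 = 0.1850.

0.185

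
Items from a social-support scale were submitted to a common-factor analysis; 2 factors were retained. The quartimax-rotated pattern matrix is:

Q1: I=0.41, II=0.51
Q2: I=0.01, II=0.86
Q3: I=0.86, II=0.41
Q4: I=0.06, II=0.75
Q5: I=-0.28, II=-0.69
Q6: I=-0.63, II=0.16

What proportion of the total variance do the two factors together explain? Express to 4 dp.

0.6031

SS loadings by factor: 1.3867, 2.2320; total = 3.6187.
Total variance with 6 standardized items is 6, so the solution explains 3.6187/6 = 0.6031.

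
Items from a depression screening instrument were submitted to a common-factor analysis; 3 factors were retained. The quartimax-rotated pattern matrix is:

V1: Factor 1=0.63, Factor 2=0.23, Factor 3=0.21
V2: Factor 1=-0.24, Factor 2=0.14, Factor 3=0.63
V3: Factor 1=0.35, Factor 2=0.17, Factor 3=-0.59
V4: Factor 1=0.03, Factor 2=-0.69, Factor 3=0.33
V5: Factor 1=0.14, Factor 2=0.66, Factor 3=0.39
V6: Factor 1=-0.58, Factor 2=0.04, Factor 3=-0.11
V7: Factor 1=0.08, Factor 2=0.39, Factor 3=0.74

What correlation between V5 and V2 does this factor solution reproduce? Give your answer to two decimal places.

0.30

r̂ = Σ λ_i·λ_j across factors = (0.14)(-0.24) + (0.66)(0.14) + (0.39)(0.63)
  = -0.0336 +0.0924 +0.2457 = 0.3045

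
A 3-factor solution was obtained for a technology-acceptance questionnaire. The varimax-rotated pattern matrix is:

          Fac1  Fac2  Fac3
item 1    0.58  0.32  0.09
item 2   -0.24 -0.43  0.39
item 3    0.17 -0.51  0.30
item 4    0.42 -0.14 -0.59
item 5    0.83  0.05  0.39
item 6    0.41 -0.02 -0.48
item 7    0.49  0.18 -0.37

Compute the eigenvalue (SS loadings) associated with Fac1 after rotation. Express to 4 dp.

1.6964

SS loadings for Fac1 = 0.58² + (-0.24)² + 0.17² + 0.42² + 0.83² + 0.41² + 0.49² = 0.3364 + 0.0576 + 0.0289 + 0.1764 + 0.6889 + 0.1681 + 0.2401 = 1.6964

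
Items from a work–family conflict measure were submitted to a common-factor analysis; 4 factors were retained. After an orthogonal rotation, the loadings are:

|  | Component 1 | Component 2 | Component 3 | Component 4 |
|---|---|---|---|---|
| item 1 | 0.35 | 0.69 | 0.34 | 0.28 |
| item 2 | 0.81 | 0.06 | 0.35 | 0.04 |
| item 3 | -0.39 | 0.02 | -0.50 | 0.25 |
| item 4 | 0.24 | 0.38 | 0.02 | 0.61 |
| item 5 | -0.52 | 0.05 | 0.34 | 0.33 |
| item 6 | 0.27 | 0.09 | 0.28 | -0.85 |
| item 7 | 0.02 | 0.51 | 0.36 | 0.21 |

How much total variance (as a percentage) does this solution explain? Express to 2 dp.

SS loadings by factor: 1.3320, 0.8952, 0.8121, 1.3901; total = 4.4294.
Total variance with 7 standardized items is 7, so the solution explains 4.4294/7 = 0.6328 = 63.28%.

63.28%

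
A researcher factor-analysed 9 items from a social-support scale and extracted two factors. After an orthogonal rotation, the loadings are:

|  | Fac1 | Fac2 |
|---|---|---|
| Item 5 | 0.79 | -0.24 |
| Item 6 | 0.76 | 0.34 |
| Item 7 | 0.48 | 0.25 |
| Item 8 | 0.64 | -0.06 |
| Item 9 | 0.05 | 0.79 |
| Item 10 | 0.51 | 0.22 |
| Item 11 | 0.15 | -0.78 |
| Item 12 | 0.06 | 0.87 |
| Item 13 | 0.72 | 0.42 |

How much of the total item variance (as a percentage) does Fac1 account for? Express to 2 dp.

SS loadings for Fac1 = 0.79² + 0.76² + 0.48² + 0.64² + 0.05² + 0.51² + 0.15² + 0.06² + 0.72² = 2.6488
With 9 standardized items, total variance = 9. Proportion = 2.6488/9 = 0.2943 → 29.43%.

29.43%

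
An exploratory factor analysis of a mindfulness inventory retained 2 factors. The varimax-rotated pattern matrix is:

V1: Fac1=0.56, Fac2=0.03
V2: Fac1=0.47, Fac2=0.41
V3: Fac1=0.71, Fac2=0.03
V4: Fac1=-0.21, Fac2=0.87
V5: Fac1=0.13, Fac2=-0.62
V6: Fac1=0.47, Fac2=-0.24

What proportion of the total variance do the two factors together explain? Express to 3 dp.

SS loadings by factor: 1.3205, 1.3688; total = 2.6893.
Total variance with 6 standardized items is 6, so the solution explains 2.6893/6 = 0.4482.

0.448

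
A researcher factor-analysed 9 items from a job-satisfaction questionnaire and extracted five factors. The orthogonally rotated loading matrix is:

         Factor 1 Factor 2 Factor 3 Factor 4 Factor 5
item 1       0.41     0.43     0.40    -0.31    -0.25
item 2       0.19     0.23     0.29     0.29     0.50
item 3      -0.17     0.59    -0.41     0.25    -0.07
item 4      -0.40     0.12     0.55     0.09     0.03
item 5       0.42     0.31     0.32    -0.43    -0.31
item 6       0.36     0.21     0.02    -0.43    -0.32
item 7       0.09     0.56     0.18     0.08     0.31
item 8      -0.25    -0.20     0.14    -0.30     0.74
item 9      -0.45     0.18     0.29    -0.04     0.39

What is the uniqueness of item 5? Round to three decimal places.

h² = 0.42² + 0.31² + 0.32² + (-0.43)² + (-0.31)² = 0.1764 + 0.0961 + 0.1024 + 0.1849 + 0.0961 = 0.6559
Uniqueness u² = 1 − h² = 1 − 0.6559 = 0.3441

0.344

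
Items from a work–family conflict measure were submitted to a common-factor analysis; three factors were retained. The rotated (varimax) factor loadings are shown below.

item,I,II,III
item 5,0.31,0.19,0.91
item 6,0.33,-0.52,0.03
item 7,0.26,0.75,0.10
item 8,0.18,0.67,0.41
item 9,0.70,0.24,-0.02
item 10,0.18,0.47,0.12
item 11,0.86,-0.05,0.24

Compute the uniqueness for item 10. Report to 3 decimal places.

0.732

h² = 0.18² + 0.47² + 0.12² = 0.0324 + 0.2209 + 0.0144 = 0.2677
Uniqueness u² = 1 − h² = 1 − 0.2677 = 0.7323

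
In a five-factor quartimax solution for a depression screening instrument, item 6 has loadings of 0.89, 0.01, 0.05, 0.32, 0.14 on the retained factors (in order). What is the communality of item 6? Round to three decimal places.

0.917

h² = 0.89² + 0.01² + 0.05² + 0.32² + 0.14² = 0.7921 + 0.0001 + 0.0025 + 0.1024 + 0.0196 = 0.9167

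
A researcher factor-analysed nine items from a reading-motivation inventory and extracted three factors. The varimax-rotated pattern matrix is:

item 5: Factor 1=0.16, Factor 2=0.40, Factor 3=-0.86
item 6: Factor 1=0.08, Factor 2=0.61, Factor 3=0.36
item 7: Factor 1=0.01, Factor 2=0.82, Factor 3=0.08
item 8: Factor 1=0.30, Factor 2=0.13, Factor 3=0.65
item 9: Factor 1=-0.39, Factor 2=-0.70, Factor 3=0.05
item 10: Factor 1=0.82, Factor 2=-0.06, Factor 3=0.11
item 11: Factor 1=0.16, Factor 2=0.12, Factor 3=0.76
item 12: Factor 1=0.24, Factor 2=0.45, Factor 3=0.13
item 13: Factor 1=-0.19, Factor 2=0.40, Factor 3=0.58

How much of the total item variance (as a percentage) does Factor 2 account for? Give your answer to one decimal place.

SS loadings for Factor 2 = 0.40² + 0.61² + 0.82² + 0.13² + (-0.70)² + (-0.06)² + 0.12² + 0.45² + 0.40² = 2.0919
With 9 standardized items, total variance = 9. Proportion = 2.0919/9 = 0.2324 → 23.24%.

23.2%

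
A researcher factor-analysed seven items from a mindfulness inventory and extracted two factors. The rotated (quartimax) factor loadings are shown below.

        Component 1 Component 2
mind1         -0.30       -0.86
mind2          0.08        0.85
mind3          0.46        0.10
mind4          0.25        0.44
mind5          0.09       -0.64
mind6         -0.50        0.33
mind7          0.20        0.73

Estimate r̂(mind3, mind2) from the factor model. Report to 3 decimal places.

r̂ = Σ λ_i·λ_j across factors = (0.46)(0.08) + (0.10)(0.85)
  = +0.0368 +0.0850 = 0.1218

0.122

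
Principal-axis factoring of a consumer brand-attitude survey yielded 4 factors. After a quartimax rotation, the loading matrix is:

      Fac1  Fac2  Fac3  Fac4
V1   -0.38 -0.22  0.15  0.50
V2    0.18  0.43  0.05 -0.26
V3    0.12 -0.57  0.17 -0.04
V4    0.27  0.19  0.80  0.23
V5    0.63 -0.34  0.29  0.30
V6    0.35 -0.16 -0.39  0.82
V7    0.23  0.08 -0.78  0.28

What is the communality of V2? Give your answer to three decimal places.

0.287

h² = 0.18² + 0.43² + 0.05² + (-0.26)² = 0.0324 + 0.1849 + 0.0025 + 0.0676 = 0.2874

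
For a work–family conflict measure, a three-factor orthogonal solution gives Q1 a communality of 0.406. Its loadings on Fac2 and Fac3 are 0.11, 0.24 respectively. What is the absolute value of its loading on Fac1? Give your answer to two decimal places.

Under orthogonal rotation h² = Σλ², so λ_Fac1² = h² − (0.0697) = 0.406 − 0.0697 = 0.3363.
|λ| = √0.3363 = 0.5799.

0.58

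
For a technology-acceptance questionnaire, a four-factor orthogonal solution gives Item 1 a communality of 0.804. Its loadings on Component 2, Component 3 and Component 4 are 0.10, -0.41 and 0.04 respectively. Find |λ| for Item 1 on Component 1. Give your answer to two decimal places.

0.79

Under orthogonal rotation h² = Σλ², so λ_Component 1² = h² − (0.1797) = 0.804 − 0.1797 = 0.6243.
|λ| = √0.6243 = 0.7901.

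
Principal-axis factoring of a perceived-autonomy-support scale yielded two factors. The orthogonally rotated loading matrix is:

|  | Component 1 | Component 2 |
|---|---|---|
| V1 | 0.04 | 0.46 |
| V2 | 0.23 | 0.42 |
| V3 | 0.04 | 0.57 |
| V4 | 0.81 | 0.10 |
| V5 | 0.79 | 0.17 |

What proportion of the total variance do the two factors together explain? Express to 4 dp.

SS loadings by factor: 1.3363, 0.7518; total = 2.0881.
Total variance with 5 standardized items is 5, so the solution explains 2.0881/5 = 0.4176.

0.4176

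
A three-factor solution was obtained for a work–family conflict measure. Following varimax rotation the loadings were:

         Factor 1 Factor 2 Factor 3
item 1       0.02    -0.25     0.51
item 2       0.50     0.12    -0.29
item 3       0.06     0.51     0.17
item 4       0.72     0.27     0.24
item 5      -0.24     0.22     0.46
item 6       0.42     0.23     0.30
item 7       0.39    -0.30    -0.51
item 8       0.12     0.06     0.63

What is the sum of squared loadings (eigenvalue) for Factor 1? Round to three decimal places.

1.173

SS loadings for Factor 1 = 0.02² + 0.50² + 0.06² + 0.72² + (-0.24)² + 0.42² + 0.39² + 0.12² = 0.0004 + 0.2500 + 0.0036 + 0.5184 + 0.0576 + 0.1764 + 0.1521 + 0.0144 = 1.1729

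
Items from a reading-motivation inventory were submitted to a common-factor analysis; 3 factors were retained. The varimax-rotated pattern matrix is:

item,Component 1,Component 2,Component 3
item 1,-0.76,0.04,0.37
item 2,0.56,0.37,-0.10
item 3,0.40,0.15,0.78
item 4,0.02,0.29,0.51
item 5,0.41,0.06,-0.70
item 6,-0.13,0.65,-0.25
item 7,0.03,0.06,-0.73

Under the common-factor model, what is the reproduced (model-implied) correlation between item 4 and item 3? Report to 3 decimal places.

0.449

r̂ = Σ λ_i·λ_j across factors = (0.02)(0.40) + (0.29)(0.15) + (0.51)(0.78)
  = +0.0080 +0.0435 +0.3978 = 0.4493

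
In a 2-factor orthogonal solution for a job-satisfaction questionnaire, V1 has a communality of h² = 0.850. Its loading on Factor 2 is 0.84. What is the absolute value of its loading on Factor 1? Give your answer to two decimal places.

0.38

Under orthogonal rotation h² = Σλ², so λ_Factor 1² = h² − (0.7056) = 0.850 − 0.7056 = 0.1444.
|λ| = √0.1444 = 0.3800.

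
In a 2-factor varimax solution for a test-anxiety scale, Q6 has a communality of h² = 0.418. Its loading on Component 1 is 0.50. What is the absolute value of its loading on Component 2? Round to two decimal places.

Under orthogonal rotation h² = Σλ², so λ_Component 2² = h² − (0.2500) = 0.418 − 0.2500 = 0.1680.
|λ| = √0.1680 = 0.4099.

0.41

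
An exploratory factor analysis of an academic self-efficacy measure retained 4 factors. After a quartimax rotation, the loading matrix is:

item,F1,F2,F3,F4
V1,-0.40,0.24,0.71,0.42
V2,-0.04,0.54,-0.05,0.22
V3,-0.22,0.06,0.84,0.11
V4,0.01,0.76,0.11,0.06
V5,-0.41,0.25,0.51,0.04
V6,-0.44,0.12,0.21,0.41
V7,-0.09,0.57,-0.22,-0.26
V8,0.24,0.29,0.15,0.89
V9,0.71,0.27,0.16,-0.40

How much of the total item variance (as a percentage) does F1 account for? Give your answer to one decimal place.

SS loadings for F1 = (-0.40)² + (-0.04)² + (-0.22)² + 0.01² + (-0.41)² + (-0.44)² + (-0.09)² + 0.24² + 0.71² = 1.1416
With 9 standardized items, total variance = 9. Proportion = 1.1416/9 = 0.1268 → 12.68%.

12.7%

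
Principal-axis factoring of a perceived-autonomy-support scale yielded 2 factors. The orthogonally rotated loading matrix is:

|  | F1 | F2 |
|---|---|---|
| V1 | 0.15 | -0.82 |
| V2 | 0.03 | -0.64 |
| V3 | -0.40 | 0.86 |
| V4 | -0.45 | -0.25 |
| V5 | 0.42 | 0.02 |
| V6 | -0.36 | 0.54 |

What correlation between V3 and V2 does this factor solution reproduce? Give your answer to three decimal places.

-0.562

r̂ = Σ λ_i·λ_j across factors = (-0.40)(0.03) + (0.86)(-0.64)
  = -0.0120 -0.5504 = -0.5624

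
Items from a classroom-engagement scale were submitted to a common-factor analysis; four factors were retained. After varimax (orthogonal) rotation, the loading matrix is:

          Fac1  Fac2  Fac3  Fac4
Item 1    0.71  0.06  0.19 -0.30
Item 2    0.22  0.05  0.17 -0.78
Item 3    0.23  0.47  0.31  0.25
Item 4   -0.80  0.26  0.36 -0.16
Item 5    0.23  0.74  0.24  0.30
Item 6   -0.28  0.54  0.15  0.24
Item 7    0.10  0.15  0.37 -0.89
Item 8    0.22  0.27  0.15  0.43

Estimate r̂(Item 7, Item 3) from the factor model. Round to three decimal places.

-0.014

r̂ = Σ λ_i·λ_j across factors = (0.10)(0.23) + (0.15)(0.47) + (0.37)(0.31) + (-0.89)(0.25)
  = +0.0230 +0.0705 +0.1147 -0.2225 = -0.0143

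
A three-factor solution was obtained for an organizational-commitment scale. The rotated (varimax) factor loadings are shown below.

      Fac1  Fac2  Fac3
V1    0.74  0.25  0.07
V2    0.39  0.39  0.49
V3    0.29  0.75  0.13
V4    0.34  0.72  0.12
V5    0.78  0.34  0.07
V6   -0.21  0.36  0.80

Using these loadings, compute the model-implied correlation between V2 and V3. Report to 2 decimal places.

r̂ = Σ λ_i·λ_j across factors = (0.39)(0.29) + (0.39)(0.75) + (0.49)(0.13)
  = +0.1131 +0.2925 +0.0637 = 0.4693

0.47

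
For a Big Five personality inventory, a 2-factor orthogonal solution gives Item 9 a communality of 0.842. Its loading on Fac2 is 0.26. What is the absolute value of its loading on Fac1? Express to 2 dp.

0.88

Under orthogonal rotation h² = Σλ², so λ_Fac1² = h² − (0.0676) = 0.842 − 0.0676 = 0.7744.
|λ| = √0.7744 = 0.8800.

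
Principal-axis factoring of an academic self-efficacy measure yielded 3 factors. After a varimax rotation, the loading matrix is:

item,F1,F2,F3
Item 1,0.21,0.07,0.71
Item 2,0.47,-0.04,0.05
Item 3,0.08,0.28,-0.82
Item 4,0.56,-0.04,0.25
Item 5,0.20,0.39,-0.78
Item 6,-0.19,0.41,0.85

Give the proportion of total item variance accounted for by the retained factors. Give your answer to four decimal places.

Communalities: 0.5531, 0.2250, 0.7572, 0.3777, 0.8005, 0.9267; Σh² = 3.6402.
Total variance with 6 standardized items is 6, so the solution explains 3.6402/6 = 0.6067.

0.6067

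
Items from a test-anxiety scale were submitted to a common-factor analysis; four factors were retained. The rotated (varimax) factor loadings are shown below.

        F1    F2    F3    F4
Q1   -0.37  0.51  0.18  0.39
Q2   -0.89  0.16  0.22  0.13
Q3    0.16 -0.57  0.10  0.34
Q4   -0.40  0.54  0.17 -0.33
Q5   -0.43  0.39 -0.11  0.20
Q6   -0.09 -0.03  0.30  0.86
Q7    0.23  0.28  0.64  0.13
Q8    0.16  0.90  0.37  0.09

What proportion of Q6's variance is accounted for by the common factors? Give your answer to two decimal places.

h² = (-0.09)² + (-0.03)² + 0.30² + 0.86² = 0.0081 + 0.0009 + 0.0900 + 0.7396 = 0.8386

0.84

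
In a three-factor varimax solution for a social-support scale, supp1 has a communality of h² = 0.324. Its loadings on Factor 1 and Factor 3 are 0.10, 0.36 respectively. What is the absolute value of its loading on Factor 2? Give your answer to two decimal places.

0.43

Under orthogonal rotation h² = Σλ², so λ_Factor 2² = h² − (0.1396) = 0.324 − 0.1396 = 0.1844.
|λ| = √0.1844 = 0.4294.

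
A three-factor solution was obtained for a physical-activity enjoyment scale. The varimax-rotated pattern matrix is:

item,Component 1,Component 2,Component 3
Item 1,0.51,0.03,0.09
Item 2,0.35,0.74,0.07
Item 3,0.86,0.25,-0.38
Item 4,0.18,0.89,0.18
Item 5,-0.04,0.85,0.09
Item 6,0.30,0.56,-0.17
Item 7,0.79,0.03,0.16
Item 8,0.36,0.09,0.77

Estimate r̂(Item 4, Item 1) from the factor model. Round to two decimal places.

r̂ = Σ λ_i·λ_j across factors = (0.18)(0.51) + (0.89)(0.03) + (0.18)(0.09)
  = +0.0918 +0.0267 +0.0162 = 0.1347

0.13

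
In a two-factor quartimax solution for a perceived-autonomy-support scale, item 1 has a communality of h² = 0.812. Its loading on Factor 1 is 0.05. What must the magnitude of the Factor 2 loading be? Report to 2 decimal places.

0.90

Under orthogonal rotation h² = Σλ², so λ_Factor 2² = h² − (0.0025) = 0.812 − 0.0025 = 0.8095.
|λ| = √0.8095 = 0.8997.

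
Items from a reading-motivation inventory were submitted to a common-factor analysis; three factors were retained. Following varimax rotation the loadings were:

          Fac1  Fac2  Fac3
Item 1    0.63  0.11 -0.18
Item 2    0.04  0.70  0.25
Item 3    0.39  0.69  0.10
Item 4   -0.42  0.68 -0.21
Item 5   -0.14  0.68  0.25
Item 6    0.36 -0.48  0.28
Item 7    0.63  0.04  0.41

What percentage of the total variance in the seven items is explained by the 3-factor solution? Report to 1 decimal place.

SS loadings by factor: 1.2731, 2.1350, 0.4580; total = 3.8661.
Total variance with 7 standardized items is 7, so the solution explains 3.8661/7 = 0.5523 = 55.23%.

55.2%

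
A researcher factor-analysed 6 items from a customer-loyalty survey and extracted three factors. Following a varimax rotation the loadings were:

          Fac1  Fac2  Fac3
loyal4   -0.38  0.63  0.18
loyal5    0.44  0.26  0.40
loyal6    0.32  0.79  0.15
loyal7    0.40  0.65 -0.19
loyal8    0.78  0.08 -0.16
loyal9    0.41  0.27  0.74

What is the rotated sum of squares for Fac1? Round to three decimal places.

1.377

SS loadings for Fac1 = (-0.38)² + 0.44² + 0.32² + 0.40² + 0.78² + 0.41² = 0.1444 + 0.1936 + 0.1024 + 0.1600 + 0.6084 + 0.1681 = 1.3769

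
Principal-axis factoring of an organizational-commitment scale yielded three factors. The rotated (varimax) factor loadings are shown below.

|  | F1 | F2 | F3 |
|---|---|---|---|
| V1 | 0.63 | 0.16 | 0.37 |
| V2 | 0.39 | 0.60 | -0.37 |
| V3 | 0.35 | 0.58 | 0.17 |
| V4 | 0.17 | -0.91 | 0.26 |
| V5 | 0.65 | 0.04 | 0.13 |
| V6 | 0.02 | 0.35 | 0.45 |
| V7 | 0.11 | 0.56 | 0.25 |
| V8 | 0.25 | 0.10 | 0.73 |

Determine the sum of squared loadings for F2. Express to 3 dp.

1.998

SS loadings for F2 = 0.16² + 0.60² + 0.58² + (-0.91)² + 0.04² + 0.35² + 0.56² + 0.10² = 0.0256 + 0.3600 + 0.3364 + 0.8281 + 0.0016 + 0.1225 + 0.3136 + 0.0100 = 1.9978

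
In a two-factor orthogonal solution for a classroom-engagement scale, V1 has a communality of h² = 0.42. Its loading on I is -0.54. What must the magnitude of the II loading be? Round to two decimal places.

0.36

Under orthogonal rotation h² = Σλ², so λ_II² = h² − (0.2916) = 0.42 − 0.2916 = 0.1284.
|λ| = √0.1284 = 0.3583.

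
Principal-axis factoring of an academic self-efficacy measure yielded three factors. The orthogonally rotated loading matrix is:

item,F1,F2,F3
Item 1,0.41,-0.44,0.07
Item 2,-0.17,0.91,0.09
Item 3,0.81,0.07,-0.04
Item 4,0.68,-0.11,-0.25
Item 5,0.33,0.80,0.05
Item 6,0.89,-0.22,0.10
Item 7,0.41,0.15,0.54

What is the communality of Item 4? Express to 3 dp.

0.537

h² = 0.68² + (-0.11)² + (-0.25)² = 0.4624 + 0.0121 + 0.0625 = 0.5370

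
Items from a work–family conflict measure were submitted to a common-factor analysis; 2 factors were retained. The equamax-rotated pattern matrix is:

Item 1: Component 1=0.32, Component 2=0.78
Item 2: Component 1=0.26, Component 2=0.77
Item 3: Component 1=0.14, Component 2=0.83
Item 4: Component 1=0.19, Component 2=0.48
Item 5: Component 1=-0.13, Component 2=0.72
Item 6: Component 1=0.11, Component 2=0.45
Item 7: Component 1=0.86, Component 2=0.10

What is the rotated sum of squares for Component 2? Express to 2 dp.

2.85

SS loadings for Component 2 = 0.78² + 0.77² + 0.83² + 0.48² + 0.72² + 0.45² + 0.10² = 0.6084 + 0.5929 + 0.6889 + 0.2304 + 0.5184 + 0.2025 + 0.0100 = 2.8515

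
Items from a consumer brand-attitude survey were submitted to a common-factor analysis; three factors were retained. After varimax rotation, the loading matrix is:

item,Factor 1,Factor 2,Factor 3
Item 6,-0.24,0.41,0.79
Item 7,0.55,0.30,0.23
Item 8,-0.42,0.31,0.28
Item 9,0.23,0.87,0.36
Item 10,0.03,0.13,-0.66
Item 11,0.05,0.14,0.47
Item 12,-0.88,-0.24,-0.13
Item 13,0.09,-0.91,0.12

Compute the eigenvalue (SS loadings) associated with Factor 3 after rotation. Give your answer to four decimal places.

1.5728

SS loadings for Factor 3 = 0.79² + 0.23² + 0.28² + 0.36² + (-0.66)² + 0.47² + (-0.13)² + 0.12² = 0.6241 + 0.0529 + 0.0784 + 0.1296 + 0.4356 + 0.2209 + 0.0169 + 0.0144 = 1.5728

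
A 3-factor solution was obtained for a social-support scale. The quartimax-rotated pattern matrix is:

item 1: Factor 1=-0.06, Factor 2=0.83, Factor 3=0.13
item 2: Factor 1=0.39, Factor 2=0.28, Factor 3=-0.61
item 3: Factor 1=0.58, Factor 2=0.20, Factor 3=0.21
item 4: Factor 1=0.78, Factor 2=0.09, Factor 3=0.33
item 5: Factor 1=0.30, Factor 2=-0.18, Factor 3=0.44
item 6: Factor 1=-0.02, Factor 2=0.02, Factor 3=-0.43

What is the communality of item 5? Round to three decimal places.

0.316

h² = 0.30² + (-0.18)² + 0.44² = 0.0900 + 0.0324 + 0.1936 = 0.3160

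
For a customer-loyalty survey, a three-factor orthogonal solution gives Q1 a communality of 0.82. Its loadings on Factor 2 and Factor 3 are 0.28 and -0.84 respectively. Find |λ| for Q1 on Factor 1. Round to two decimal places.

Under orthogonal rotation h² = Σλ², so λ_Factor 1² = h² − (0.7840) = 0.82 − 0.7840 = 0.0360.
|λ| = √0.0360 = 0.1897.

0.19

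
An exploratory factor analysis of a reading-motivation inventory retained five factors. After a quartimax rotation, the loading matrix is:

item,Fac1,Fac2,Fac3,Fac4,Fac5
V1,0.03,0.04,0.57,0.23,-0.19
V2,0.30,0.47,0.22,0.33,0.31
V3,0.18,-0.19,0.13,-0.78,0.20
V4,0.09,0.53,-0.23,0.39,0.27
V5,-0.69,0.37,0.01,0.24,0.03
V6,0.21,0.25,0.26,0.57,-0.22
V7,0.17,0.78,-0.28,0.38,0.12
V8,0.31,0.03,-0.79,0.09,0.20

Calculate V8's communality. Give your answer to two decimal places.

0.77

h² = 0.31² + 0.03² + (-0.79)² + 0.09² + 0.20² = 0.0961 + 0.0009 + 0.6241 + 0.0081 + 0.0400 = 0.7692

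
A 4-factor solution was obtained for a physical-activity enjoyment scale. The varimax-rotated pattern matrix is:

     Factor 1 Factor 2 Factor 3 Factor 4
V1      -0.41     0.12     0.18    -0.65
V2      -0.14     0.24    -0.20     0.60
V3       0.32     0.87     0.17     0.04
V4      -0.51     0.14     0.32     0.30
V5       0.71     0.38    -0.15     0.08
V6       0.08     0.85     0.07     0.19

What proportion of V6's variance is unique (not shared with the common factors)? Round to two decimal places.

h² = 0.08² + 0.85² + 0.07² + 0.19² = 0.0064 + 0.7225 + 0.0049 + 0.0361 = 0.7699
Uniqueness u² = 1 − h² = 1 − 0.7699 = 0.2301

0.23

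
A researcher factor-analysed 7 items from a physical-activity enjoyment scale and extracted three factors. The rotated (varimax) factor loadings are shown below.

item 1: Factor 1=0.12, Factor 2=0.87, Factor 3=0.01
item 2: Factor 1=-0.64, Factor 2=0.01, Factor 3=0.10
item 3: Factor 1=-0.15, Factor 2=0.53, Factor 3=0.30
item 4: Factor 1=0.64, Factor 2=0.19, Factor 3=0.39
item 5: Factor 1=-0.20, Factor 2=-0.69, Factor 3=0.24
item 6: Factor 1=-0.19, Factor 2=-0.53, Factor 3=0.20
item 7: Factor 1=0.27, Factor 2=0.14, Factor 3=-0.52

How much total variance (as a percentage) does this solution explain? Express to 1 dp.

Communalities: 0.7714, 0.4197, 0.3934, 0.5978, 0.5737, 0.3570, 0.3629; Σh² = 3.4759.
Total variance with 7 standardized items is 7, so the solution explains 3.4759/7 = 0.4966 = 49.66%.

49.7%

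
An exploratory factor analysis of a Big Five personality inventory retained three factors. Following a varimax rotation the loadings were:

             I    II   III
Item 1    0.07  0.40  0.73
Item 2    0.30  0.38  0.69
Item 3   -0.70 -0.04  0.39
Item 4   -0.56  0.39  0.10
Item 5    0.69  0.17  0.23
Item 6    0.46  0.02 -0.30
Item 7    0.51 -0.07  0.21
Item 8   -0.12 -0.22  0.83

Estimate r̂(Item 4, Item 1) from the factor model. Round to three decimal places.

0.190

r̂ = Σ λ_i·λ_j across factors = (-0.56)(0.07) + (0.39)(0.40) + (0.10)(0.73)
  = -0.0392 +0.1560 +0.0730 = 0.1898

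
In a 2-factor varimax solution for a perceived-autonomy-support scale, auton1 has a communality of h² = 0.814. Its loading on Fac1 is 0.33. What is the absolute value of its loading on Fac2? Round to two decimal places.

0.84

Under orthogonal rotation h² = Σλ², so λ_Fac2² = h² − (0.1089) = 0.814 − 0.1089 = 0.7051.
|λ| = √0.7051 = 0.8397.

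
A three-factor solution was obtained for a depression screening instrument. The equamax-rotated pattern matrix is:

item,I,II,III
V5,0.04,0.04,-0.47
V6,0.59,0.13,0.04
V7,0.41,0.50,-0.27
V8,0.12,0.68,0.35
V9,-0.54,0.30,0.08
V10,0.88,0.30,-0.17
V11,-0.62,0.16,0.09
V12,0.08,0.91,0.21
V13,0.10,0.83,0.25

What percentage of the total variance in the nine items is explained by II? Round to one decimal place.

SS loadings for II = 0.04² + 0.13² + 0.50² + 0.68² + 0.30² + 0.30² + 0.16² + 0.91² + 0.83² = 2.4535
With 9 standardized items, total variance = 9. Proportion = 2.4535/9 = 0.2726 → 27.26%.

27.3%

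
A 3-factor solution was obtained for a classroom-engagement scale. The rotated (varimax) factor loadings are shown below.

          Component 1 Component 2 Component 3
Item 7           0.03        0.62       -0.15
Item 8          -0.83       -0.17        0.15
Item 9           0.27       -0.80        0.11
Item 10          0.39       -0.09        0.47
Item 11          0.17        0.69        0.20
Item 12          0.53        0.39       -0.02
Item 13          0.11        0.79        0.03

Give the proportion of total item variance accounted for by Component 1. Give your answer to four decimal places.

SS loadings for Component 1 = 0.03² + (-0.83)² + 0.27² + 0.39² + 0.17² + 0.53² + 0.11² = 1.2367
Proportion of variance = 1.2367 / 7 = 0.1767.

0.1767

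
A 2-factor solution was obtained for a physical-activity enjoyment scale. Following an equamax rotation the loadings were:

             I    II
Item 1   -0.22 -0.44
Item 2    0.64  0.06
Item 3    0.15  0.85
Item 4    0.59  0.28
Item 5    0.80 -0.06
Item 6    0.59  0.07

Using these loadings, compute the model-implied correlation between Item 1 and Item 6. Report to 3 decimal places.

-0.161

r̂ = Σ λ_i·λ_j across factors = (-0.22)(0.59) + (-0.44)(0.07)
  = -0.1298 -0.0308 = -0.1606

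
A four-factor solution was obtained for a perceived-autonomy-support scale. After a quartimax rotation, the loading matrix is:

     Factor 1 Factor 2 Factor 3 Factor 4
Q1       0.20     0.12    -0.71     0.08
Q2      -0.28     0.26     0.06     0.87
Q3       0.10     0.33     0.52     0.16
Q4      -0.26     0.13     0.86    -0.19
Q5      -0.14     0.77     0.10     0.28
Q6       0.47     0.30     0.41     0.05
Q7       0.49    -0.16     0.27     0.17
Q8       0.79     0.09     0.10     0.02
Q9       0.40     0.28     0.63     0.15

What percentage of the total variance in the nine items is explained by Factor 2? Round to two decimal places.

11.14%

SS loadings for Factor 2 = 0.12² + 0.26² + 0.33² + 0.13² + 0.77² + 0.30² + (-0.16)² + 0.09² + 0.28² = 1.0028
With 9 standardized items, total variance = 9. Proportion = 1.0028/9 = 0.1114 → 11.14%.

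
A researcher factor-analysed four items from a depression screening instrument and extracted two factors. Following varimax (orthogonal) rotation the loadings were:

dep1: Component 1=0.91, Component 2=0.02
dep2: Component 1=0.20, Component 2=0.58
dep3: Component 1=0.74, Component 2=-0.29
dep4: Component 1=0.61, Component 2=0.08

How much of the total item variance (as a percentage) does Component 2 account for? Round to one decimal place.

10.7%

SS loadings for Component 2 = 0.02² + 0.58² + (-0.29)² + 0.08² = 0.4273
With 4 standardized items, total variance = 4. Proportion = 0.4273/4 = 0.1068 → 10.68%.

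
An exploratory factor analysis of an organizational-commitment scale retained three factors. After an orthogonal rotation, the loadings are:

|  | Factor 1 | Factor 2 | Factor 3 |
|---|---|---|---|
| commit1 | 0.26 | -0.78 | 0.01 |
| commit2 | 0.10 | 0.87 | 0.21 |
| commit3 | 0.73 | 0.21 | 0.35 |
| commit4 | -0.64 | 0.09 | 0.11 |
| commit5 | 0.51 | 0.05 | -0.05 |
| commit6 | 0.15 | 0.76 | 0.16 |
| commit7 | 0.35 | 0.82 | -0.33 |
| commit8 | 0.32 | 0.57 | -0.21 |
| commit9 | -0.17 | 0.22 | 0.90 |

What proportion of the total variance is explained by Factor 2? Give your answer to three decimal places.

SS loadings for Factor 2 = (-0.78)² + 0.87² + 0.21² + 0.09² + 0.05² + 0.76² + 0.82² + 0.57² + 0.22² = 3.0433
Proportion of variance = 3.0433 / 9 = 0.3381.

0.338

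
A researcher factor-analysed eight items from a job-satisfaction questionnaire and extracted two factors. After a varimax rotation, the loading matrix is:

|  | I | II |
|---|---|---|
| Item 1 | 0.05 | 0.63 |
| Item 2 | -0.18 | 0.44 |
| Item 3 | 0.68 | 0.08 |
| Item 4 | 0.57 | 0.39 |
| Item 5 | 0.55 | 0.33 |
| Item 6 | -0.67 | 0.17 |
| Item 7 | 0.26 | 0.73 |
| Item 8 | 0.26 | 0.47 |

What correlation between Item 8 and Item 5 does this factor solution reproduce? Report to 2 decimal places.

r̂ = Σ λ_i·λ_j across factors = (0.26)(0.55) + (0.47)(0.33)
  = +0.1430 +0.1551 = 0.2981

0.30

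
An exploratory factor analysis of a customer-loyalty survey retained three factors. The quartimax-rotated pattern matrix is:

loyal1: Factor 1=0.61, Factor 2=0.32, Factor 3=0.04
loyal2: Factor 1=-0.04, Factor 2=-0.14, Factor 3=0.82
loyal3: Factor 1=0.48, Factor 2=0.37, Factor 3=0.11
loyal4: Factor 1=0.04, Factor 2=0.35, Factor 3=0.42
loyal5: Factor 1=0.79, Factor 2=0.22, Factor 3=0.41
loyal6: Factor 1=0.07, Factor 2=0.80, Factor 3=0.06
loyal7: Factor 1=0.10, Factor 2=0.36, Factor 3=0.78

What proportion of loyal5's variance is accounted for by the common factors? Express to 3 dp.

h² = 0.79² + 0.22² + 0.41² = 0.6241 + 0.0484 + 0.1681 = 0.8406

0.841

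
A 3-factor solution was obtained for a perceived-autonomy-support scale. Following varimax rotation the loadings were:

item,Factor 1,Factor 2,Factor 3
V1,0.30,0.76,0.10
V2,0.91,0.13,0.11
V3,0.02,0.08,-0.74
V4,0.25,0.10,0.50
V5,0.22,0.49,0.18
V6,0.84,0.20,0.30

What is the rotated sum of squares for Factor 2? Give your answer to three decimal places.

0.891

SS loadings for Factor 2 = 0.76² + 0.13² + 0.08² + 0.10² + 0.49² + 0.20² = 0.5776 + 0.0169 + 0.0064 + 0.0100 + 0.2401 + 0.0400 = 0.8910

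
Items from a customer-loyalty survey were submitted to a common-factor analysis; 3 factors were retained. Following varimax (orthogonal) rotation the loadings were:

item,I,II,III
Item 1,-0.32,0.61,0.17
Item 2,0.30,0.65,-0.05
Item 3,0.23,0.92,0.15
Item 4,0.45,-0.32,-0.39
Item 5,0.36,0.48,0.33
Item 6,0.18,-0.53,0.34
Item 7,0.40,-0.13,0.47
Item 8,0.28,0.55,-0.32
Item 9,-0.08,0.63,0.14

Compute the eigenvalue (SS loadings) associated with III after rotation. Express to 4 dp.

SS loadings for III = 0.17² + (-0.05)² + 0.15² + (-0.39)² + 0.33² + 0.34² + 0.47² + (-0.32)² + 0.14² = 0.0289 + 0.0025 + 0.0225 + 0.1521 + 0.1089 + 0.1156 + 0.2209 + 0.1024 + 0.0196 = 0.7734

0.7734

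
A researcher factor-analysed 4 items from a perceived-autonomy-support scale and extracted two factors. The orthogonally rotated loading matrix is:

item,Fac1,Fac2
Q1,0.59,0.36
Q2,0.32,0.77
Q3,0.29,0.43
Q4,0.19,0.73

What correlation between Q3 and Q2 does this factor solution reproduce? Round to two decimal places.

r̂ = Σ λ_i·λ_j across factors = (0.29)(0.32) + (0.43)(0.77)
  = +0.0928 +0.3311 = 0.4239

0.42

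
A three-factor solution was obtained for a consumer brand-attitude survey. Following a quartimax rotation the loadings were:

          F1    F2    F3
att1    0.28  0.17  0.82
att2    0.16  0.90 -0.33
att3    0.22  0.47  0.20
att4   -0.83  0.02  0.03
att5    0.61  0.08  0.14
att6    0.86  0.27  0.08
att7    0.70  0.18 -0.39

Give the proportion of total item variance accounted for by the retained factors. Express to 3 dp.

SS loadings by factor: 2.4430, 1.1719, 1.0003; total = 4.6152.
Total variance with 7 standardized items is 7, so the solution explains 4.6152/7 = 0.6593.

0.659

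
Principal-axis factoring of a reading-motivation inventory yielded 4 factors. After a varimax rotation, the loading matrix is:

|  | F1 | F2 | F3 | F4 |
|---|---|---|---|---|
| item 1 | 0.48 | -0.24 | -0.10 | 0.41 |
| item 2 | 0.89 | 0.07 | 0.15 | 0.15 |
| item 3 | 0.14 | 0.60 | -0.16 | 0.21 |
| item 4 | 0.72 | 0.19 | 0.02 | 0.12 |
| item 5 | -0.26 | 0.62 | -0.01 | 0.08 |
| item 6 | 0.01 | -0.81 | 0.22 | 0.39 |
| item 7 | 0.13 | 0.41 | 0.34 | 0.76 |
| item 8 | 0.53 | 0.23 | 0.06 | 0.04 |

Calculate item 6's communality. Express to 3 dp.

h² = 0.01² + (-0.81)² + 0.22² + 0.39² = 0.0001 + 0.6561 + 0.0484 + 0.1521 = 0.8567

0.857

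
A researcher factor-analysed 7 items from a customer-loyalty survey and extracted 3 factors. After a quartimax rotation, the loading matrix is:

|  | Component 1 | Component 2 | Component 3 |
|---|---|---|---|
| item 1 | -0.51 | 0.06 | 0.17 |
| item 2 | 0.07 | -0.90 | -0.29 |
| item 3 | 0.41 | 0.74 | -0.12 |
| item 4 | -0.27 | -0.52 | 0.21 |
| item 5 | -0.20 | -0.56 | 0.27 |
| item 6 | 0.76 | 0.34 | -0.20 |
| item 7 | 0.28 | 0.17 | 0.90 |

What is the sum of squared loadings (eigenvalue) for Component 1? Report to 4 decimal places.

1.2020

SS loadings for Component 1 = (-0.51)² + 0.07² + 0.41² + (-0.27)² + (-0.20)² + 0.76² + 0.28² = 0.2601 + 0.0049 + 0.1681 + 0.0729 + 0.0400 + 0.5776 + 0.0784 = 1.2020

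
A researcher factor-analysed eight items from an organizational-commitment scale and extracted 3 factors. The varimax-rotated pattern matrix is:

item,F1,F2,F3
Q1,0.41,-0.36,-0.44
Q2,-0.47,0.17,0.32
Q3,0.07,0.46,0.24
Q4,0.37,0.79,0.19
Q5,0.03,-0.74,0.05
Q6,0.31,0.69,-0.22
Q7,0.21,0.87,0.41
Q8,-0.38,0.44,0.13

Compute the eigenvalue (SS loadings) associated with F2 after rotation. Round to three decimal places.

2.968

SS loadings for F2 = (-0.36)² + 0.17² + 0.46² + 0.79² + (-0.74)² + 0.69² + 0.87² + 0.44² = 0.1296 + 0.0289 + 0.2116 + 0.6241 + 0.5476 + 0.4761 + 0.7569 + 0.1936 = 2.9684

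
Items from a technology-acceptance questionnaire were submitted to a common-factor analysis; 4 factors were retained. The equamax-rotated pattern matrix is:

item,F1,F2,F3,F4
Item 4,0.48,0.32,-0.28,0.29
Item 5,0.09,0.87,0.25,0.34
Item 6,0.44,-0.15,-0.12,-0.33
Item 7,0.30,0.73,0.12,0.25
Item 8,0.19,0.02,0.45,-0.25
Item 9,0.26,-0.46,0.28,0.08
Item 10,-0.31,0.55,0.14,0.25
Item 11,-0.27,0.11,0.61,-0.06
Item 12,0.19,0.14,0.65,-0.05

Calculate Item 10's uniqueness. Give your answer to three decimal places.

h² = (-0.31)² + 0.55² + 0.14² + 0.25² = 0.0961 + 0.3025 + 0.0196 + 0.0625 = 0.4807
Uniqueness u² = 1 − h² = 1 − 0.4807 = 0.5193

0.519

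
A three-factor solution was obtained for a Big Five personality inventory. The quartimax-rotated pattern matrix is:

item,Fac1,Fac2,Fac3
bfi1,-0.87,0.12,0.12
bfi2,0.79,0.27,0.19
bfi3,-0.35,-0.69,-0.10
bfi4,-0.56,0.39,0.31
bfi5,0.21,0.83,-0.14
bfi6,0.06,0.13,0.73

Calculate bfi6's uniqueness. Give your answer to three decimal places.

h² = 0.06² + 0.13² + 0.73² = 0.0036 + 0.0169 + 0.5329 = 0.5534
Uniqueness u² = 1 − h² = 1 − 0.5534 = 0.4466

0.447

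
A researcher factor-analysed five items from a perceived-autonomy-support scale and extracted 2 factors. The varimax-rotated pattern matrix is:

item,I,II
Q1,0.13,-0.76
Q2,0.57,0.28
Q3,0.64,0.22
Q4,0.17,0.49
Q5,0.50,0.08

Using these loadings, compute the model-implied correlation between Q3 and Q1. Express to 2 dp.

r̂ = Σ λ_i·λ_j across factors = (0.64)(0.13) + (0.22)(-0.76)
  = +0.0832 -0.1672 = -0.0840

-0.08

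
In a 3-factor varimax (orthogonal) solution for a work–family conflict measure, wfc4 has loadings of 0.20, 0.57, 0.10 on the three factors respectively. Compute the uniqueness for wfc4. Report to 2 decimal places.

h² = 0.20² + 0.57² + 0.10² = 0.0400 + 0.3249 + 0.0100 = 0.3749
Uniqueness u² = 1 − h² = 1 − 0.3749 = 0.6251

0.63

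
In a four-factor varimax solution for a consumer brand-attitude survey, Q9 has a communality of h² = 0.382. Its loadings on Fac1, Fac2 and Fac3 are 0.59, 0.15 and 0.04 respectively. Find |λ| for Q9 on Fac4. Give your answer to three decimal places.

0.099

Under orthogonal rotation h² = Σλ², so λ_Fac4² = h² − (0.3722) = 0.382 − 0.3722 = 0.0098.
|λ| = √0.0098 = 0.0990.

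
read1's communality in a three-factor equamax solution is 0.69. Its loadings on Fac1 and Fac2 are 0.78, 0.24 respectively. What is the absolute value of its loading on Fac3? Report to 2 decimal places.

Under orthogonal rotation h² = Σλ², so λ_Fac3² = h² − (0.6660) = 0.69 − 0.6660 = 0.0240.
|λ| = √0.0240 = 0.1549.

0.15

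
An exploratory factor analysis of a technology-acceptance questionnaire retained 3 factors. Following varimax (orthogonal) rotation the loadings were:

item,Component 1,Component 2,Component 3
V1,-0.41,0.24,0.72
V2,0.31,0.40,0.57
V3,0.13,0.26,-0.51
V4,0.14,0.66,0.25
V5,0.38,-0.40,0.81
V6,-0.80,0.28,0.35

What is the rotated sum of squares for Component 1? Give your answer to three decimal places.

1.085

SS loadings for Component 1 = (-0.41)² + 0.31² + 0.13² + 0.14² + 0.38² + (-0.80)² = 0.1681 + 0.0961 + 0.0169 + 0.0196 + 0.1444 + 0.6400 = 1.0851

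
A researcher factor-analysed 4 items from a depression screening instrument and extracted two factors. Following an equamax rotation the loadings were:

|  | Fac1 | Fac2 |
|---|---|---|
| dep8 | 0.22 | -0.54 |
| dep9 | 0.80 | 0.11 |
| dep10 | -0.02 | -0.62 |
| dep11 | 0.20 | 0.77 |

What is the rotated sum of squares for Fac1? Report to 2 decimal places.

0.73

SS loadings for Fac1 = 0.22² + 0.80² + (-0.02)² + 0.20² = 0.0484 + 0.6400 + 0.0004 + 0.0400 = 0.7288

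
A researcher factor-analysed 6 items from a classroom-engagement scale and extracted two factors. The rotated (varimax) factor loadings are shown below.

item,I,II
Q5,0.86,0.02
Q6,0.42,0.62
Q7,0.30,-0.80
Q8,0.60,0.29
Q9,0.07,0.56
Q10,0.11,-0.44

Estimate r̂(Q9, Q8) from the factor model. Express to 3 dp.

r̂ = Σ λ_i·λ_j across factors = (0.07)(0.60) + (0.56)(0.29)
  = +0.0420 +0.1624 = 0.2044

0.204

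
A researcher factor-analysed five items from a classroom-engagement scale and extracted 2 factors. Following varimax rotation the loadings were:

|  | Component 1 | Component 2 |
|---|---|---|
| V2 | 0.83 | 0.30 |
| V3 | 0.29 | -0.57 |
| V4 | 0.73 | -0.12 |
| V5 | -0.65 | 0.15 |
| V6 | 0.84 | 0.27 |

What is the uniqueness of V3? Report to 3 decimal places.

0.591

h² = 0.29² + (-0.57)² = 0.0841 + 0.3249 = 0.4090
Uniqueness u² = 1 − h² = 1 − 0.4090 = 0.5910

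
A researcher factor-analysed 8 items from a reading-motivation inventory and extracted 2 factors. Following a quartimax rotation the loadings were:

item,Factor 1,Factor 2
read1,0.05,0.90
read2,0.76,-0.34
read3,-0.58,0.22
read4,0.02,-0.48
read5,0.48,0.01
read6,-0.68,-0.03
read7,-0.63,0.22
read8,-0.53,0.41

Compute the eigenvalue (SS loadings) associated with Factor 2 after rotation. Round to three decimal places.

1.422

SS loadings for Factor 2 = 0.90² + (-0.34)² + 0.22² + (-0.48)² + 0.01² + (-0.03)² + 0.22² + 0.41² = 0.8100 + 0.1156 + 0.0484 + 0.2304 + 0.0001 + 0.0009 + 0.0484 + 0.1681 = 1.4219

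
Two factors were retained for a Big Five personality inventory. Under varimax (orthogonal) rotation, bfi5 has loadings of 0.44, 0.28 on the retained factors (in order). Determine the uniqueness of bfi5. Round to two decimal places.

h² = 0.44² + 0.28² = 0.1936 + 0.0784 = 0.2720
Uniqueness u² = 1 − h² = 1 − 0.2720 = 0.7280

0.73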